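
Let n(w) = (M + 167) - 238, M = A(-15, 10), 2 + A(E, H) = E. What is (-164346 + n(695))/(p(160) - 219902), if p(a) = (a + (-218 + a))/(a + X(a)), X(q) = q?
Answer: 26309440/35184269 ≈ 0.74776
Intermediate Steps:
A(E, H) = -2 + E
M = -17 (M = -2 - 15 = -17)
p(a) = (-218 + 2*a)/(2*a) (p(a) = (a + (-218 + a))/(a + a) = (-218 + 2*a)/((2*a)) = (-218 + 2*a)*(1/(2*a)) = (-218 + 2*a)/(2*a))
n(w) = -88 (n(w) = (-17 + 167) - 238 = 150 - 238 = -88)
(-164346 + n(695))/(p(160) - 219902) = (-164346 - 88)/((-109 + 160)/160 - 219902) = -164434/((1/160)*51 - 219902) = -164434/(51/160 - 219902) = -164434/(-35184269/160) = -164434*(-160/35184269) = 26309440/35184269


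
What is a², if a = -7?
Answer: 49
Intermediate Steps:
a² = (-7)² = 49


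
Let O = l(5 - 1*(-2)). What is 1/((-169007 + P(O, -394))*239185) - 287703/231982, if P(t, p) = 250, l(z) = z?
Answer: -11612885046707617/9363754631865190 ≈ -1.2402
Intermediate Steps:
O = 7 (O = 5 - 1*(-2) = 5 + 2 = 7)
1/((-169007 + P(O, -394))*239185) - 287703/231982 = 1/((-169007 + 250)*239185) - 287703/231982 = (1/239185)/(-168757) - 287703*1/231982 = -1/168757*1/239185 - 287703/231982 = -1/40364143045 - 287703/231982 = -11612885046707617/9363754631865190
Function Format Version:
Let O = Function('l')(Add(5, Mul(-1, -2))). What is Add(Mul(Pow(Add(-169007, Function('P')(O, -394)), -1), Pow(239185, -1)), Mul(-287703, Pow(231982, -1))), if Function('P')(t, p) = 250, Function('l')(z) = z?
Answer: Rational(-11612885046707617, 9363754631865190) ≈ -1.2402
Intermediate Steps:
O = 7 (O = Add(5, Mul(-1, -2)) = Add(5, 2) = 7)
Add(Mul(Pow(Add(-169007, Function('P')(O, -394)), -1), Pow(239185, -1)), Mul(-287703, Pow(231982, -1))) = Add(Mul(Pow(Add(-169007, 250), -1), Pow(239185, -1)), Mul(-287703, Pow(231982, -1))) = Add(Mul(Pow(-168757, -1), Rational(1, 239185)), Mul(-287703, Rational(1, 231982))) = Add(Mul(Rational(-1, 168757), Rational(1, 239185)), Rational(-287703, 231982)) = Add(Rational(-1, 40364143045), Rational(-287703, 231982)) = Rational(-11612885046707617, 9363754631865190)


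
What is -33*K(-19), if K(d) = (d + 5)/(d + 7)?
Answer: -77/2 ≈ -38.500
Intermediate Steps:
K(d) = (5 + d)/(7 + d)
-33*K(-19) = -33*(5 - 19)/(7 - 19) = -33*(-14)/(-12) = -(-11)*(-14)/4 = -33*7/6 = -77/2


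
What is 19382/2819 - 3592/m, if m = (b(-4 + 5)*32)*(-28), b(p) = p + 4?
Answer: 12119651/1578640 ≈ 7.6773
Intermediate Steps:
b(p) = 4 + p
m = -4480 (m = ((4 + (-4 + 5))*32)*(-28) = ((4 + 1)*32)*(-28) = (5*32)*(-28) = 160*(-28) = -4480)
19382/2819 - 3592/m = 19382/2819 - 3592/(-4480) = 19382*(1/2819) - 3592*(-1/4480) = 19382/2819 + 449/560 = 12119651/1578640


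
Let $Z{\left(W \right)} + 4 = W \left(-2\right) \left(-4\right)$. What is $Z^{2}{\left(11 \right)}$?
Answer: $7056$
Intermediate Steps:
$Z{\left(W \right)} = -4 + 8 W$ ($Z{\left(W \right)} = -4 + W \left(-2\right) \left(-4\right) = -4 + - 2 W \left(-4\right) = -4 + 8 W$)
$Z^{2}{\left(11 \right)} = \left(-4 + 8 \cdot 11\right)^{2} = \left(-4 + 88\right)^{2} = 84^{2} = 7056$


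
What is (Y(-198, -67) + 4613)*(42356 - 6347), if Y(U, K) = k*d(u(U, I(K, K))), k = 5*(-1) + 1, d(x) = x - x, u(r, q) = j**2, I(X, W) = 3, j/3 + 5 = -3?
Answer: 166109517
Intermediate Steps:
j = -24 (j = -15 + 3*(-3) = -15 - 9 = -24)
u(r, q) = 576 (u(r, q) = (-24)**2 = 576)
d(x) = 0
k = -4 (k = -5 + 1 = -4)
Y(U, K) = 0 (Y(U, K) = -4*0 = 0)
(Y(-198, -67) + 4613)*(42356 - 6347) = (0 + 4613)*(42356 - 6347) = 4613*36009 = 166109517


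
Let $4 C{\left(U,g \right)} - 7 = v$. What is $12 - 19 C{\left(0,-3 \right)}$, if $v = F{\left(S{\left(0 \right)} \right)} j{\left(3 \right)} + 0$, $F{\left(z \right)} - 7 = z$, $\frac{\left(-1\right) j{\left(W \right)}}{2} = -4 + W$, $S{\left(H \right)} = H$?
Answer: $- \frac{351}{4} \approx -87.75$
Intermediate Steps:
$j{\left(W \right)} = 8 - 2 W$ ($j{\left(W \right)} = - 2 \left(-4 + W\right) = 8 - 2 W$)
$F{\left(z \right)} = 7 + z$
$v = 14$ ($v = \left(7 + 0\right) \left(8 - 6\right) + 0 = 7 \left(8 - 6\right) + 0 = 7 \cdot 2 + 0 = 14 + 0 = 14$)
$C{\left(U,g \right)} = \frac{21}{4}$ ($C{\left(U,g \right)} = \frac{7}{4} + \frac{1}{4} \cdot 14 = \frac{7}{4} + \frac{7}{2} = \frac{21}{4}$)
$12 - 19 C{\left(0,-3 \right)} = 12 - \frac{399}{4} = - \frac{351}{4}$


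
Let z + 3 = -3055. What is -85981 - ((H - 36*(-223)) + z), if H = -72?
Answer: -90879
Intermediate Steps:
z = -3058 (z = -3 - 3055 = -3058)
-85981 - ((H - 36*(-223)) + z) = -85981 - ((-72 - 36*(-223)) - 3058) = -85981 - ((-72 + 8028) - 3058) = -85981 - (7956 - 3058) = -85981 - 1*4898 = -85981 - 4898 = -90879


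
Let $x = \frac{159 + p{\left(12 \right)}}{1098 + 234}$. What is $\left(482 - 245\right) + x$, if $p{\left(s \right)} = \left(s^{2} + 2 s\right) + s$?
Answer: $\frac{105341}{444} \approx 237.25$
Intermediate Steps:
$p{\left(s \right)} = s^{2} + 3 s$
$x = \frac{113}{444}$ ($x = \frac{159 + 12 \left(3 + 12\right)}{1098 + 234} = \frac{159 + 12 \cdot 15}{1332} = \left(159 + 180\right) \frac{1}{1332} = 339 \cdot \frac{1}{1332} = \frac{113}{444} \approx 0.2545$)
$\left(482 - 245\right) + x = \left(482 - 245\right) + \frac{113}{444} = 237 + \frac{113}{444} = \frac{105341}{444}$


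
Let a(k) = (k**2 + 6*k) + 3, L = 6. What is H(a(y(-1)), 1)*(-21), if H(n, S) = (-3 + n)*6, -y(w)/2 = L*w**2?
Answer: -9072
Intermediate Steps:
y(w) = -12*w**2
a(k) = 3 + k**2 + 6*k
H(n, S) = -18 + 6*n
H(a(y(-1)), 1)*(-21) = (-18 + 6*(3 + (-12*(-1)**2)**2 + 6*(-12*(-1)**2)))*(-21) = (-18 + 6*(3 + (-12*1)**2 + 6*(-12*1)))*(-21) = (-18 + 6*(3 + (-12)**2 + 6*(-12)))*(-21) = (-18 + 6*(3 + 144 - 72))*(-21) = (-18 + 6*75)*(-21) = (-18 + 450)*(-21) = 432*(-21) = -9072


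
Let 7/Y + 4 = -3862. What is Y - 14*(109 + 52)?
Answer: -8713971/3866 ≈ -2254.0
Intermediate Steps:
Y = -7/3866 (Y = 7/(-4 - 3862) = 7/(-3866) = 7*(-1/3866) = -7/3866 ≈ -0.0018107)
Y - 14*(109 + 52) = -7/3866 - 14*(109 + 52) = -7/3866 - 14*161 = -7/3866 - 2254 = -8713971/3866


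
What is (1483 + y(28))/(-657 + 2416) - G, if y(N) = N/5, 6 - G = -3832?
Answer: -33747767/8795 ≈ -3837.2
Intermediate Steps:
G = 3838 (G = 6 - 1*(-3832) = 6 + 3832 = 3838)
y(N) = N/5 (y(N) = N*(1/5) = N/5)
(1483 + y(28))/(-657 + 2416) - G = (1483 + (1/5)*28)/(-657 + 2416) - 1*3838 = (1483 + 28/5)/1759 - 3838 = (7443/5)*(1/1759) - 3838 = 7443/8795 - 3838 = -33747767/8795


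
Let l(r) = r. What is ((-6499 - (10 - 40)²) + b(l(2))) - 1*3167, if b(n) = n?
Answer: -10564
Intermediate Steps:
((-6499 - (10 - 40)²) + b(l(2))) - 1*3167 = ((-6499 - (10 - 40)²) + 2) - 1*3167 = ((-6499 - 1*(-30)²) + 2) - 3167 = ((-6499 - 1*900) + 2) - 3167 = ((-6499 - 900) + 2) - 3167 = (-7399 + 2) - 3167 = -7397 - 3167 = -10564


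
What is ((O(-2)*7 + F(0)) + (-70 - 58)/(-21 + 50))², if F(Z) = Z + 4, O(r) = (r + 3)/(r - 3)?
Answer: 69169/21025 ≈ 3.2898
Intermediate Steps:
O(r) = (3 + r)/(-3 + r)
F(Z) = 4 + Z
((O(-2)*7 + F(0)) + (-70 - 58)/(-21 + 50))² = ((((3 - 2)/(-3 - 2))*7 + (4 + 0)) + (-70 - 58)/(-21 + 50))² = (((1/(-5))*7 + 4) - 128/29)² = ((-⅕*1*7 + 4) - 128*1/29)² = ((-⅕*7 + 4) - 128/29)² = ((-7/5 + 4) - 128/29)² = (13/5 - 128/29)² = (-263/145)² = 69169/21025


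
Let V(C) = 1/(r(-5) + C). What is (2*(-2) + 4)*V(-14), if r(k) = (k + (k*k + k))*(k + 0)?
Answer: 0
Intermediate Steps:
r(k) = k*(k**2 + 2*k) (r(k) = (k + (k**2 + k))*k = (k + (k + k**2))*k = (k**2 + 2*k)*k = k*(k**2 + 2*k))
V(C) = 1/(-75 + C) (V(C) = 1/((-5)**2*(2 - 5) + C) = 1/(25*(-3) + C) = 1/(-75 + C))
(2*(-2) + 4)*V(-14) = (2*(-2) + 4)/(-75 - 14) = (-4 + 4)/(-89) = 0*(-1/89) = 0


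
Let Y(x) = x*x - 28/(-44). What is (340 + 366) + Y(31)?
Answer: 18344/11 ≈ 1667.6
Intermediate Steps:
Y(x) = 7/11 + x² (Y(x) = x² - 28*(-1/44) = x² + 7/11 = 7/11 + x²)
(340 + 366) + Y(31) = (340 + 366) + (7/11 + 31²) = 706 + (7/11 + 961) = 706 + 10578/11 = 18344/11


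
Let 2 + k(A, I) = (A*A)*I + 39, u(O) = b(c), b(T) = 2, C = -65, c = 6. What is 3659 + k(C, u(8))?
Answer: 12146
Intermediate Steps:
u(O) = 2
k(A, I) = 37 + I*A**2 (k(A, I) = -2 + ((A*A)*I + 39) = -2 + (A**2*I + 39) = -2 + (I*A**2 + 39) = -2 + (39 + I*A**2) = 37 + I*A**2)
3659 + k(C, u(8)) = 3659 + (37 + 2*(-65)**2) = 3659 + (37 + 2*4225) = 3659 + (37 + 8450) = 3659 + 8487 = 12146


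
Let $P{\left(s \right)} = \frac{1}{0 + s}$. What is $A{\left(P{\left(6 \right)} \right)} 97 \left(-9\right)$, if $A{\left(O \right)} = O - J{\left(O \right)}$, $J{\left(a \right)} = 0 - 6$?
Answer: $- \frac{10767}{2} \approx -5383.5$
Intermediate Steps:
$J{\left(a \right)} = -6$ ($J{\left(a \right)} = 0 - 6 = -6$)
$P{\left(s \right)} = \frac{1}{s}$
$A{\left(O \right)} = 6 + O$ ($A{\left(O \right)} = O - -6 = O + 6 = 6 + O$)
$A{\left(P{\left(6 \right)} \right)} 97 \left(-9\right) = \left(6 + \frac{1}{6}\right) 97 \left(-9\right) = \left(6 + \frac{1}{6}\right) \left(-873\right) = \frac{37}{6} \left(-873\right) = - \frac{10767}{2}$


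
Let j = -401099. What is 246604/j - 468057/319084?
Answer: -266424585379/127984273316 ≈ -2.0817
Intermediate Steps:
246604/j - 468057/319084 = 246604/(-401099) - 468057/319084 = 246604*(-1/401099) - 468057*1/319084 = -246604/401099 - 468057/319084 = -266424585379/127984273316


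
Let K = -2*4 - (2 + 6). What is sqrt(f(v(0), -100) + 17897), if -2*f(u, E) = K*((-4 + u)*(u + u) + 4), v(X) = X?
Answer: sqrt(17929) ≈ 133.90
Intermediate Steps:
K = -16 (K = -8 - 8 = -16)
f(u, E) = 32 + 16*u*(-4 + u) (f(u, E) = -(-8)*((-4 + u)*(u + u) + 4) = -(-8)*((-4 + u)*(2*u) + 4) = -(-8)*(2*u*(-4 + u) + 4) = -(-8)*(4 + 2*u*(-4 + u)) = -(-64 - 32*u*(-4 + u))/2 = 32 + 16*u*(-4 + u))
sqrt(f(v(0), -100) + 17897) = sqrt((32 - 64*0 + 16*0**2) + 17897) = sqrt((32 + 0 + 16*0) + 17897) = sqrt((32 + 0 + 0) + 17897) = sqrt(32 + 17897) = sqrt(17929)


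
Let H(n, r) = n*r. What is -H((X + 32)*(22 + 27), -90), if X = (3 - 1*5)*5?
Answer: 97020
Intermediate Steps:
X = -10 (X = (3 - 5)*5 = -2*5 = -10)
-H((X + 32)*(22 + 27), -90) = -(-10 + 32)*(22 + 27)*(-90) = -22*49*(-90) = -1078*(-90) = -1*(-97020) = 97020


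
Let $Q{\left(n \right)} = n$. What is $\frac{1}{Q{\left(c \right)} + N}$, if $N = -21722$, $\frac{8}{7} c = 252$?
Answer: $- \frac{2}{43003} \approx -4.6508 \cdot 10^{-5}$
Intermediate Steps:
$c = \frac{441}{2}$ ($c = \frac{7}{8} \cdot 252 = \frac{441}{2} \approx 220.5$)
$\frac{1}{Q{\left(c \right)} + N} = \frac{1}{\frac{441}{2} - 21722} = \frac{1}{- \frac{43003}{2}} = - \frac{2}{43003}$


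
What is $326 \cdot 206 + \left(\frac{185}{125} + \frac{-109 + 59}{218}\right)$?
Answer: $\frac{183003508}{2725} \approx 67157.0$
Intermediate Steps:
$326 \cdot 206 + \left(\frac{185}{125} + \frac{-109 + 59}{218}\right) = 67156 + \left(185 \cdot \frac{1}{125} - \frac{25}{109}\right) = 67156 + \left(\frac{37}{25} - \frac{25}{109}\right) = 67156 + \frac{3408}{2725} = \frac{183003508}{2725}$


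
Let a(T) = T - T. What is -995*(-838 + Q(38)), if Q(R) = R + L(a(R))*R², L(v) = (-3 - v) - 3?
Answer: 9416680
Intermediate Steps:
a(T) = 0
L(v) = -6 - v
Q(R) = R - 6*R² (Q(R) = R + (-6 - 1*0)*R² = R + (-6 + 0)*R² = R - 6*R²)
-995*(-838 + Q(38)) = -995*(-838 + 38*(1 - 6*38)) = -995*(-838 + 38*(1 - 228)) = -995*(-838 + 38*(-227)) = -995*(-838 - 8626) = -995*(-9464) = 9416680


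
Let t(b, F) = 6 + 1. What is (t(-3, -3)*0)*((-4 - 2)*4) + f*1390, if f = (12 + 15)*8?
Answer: 300240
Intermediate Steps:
t(b, F) = 7
f = 216 (f = 27*8 = 216)
(t(-3, -3)*0)*((-4 - 2)*4) + f*1390 = (7*0)*((-4 - 2)*4) + 216*1390 = 0*(-6*4) + 300240 = 0*(-24) + 300240 = 0 + 300240 = 300240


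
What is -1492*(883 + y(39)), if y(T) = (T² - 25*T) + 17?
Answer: -2157432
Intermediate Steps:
y(T) = 17 + T² - 25*T
-1492*(883 + y(39)) = -1492*(883 + (17 + 39² - 25*39)) = -1492*(883 + (17 + 1521 - 975)) = -1492*(883 + 563) = -1492*1446 = -2157432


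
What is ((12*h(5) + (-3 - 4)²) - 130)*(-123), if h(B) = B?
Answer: 2583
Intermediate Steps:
((12*h(5) + (-3 - 4)²) - 130)*(-123) = ((12*5 + (-3 - 4)²) - 130)*(-123) = ((60 + (-7)²) - 130)*(-123) = ((60 + 49) - 130)*(-123) = (109 - 130)*(-123) = -21*(-123) = 2583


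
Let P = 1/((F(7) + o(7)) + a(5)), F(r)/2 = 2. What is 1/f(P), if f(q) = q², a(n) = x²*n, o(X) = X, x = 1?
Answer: 256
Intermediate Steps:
F(r) = 4 (F(r) = 2*2 = 4)
a(n) = n (a(n) = 1²*n = 1*n = n)
P = 1/16 (P = 1/((4 + 7) + 5) = 1/(11 + 5) = 1/16 ≈ 0.062500)
1/f(P) = 1/((1/16)²) = 1/(1/256) = 256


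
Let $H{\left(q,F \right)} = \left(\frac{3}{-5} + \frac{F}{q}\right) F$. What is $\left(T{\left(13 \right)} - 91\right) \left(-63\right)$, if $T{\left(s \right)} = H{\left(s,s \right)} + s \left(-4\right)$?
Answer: $\frac{43407}{5} \approx 8681.4$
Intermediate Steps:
$H{\left(q,F \right)} = F \left(- \frac{3}{5} + \frac{F}{q}\right)$ ($H{\left(q,F \right)} = \left(3 \left(- \frac{1}{5}\right) + \frac{F}{q}\right) F = \left(- \frac{3}{5} + \frac{F}{q}\right) F = F \left(- \frac{3}{5} + \frac{F}{q}\right)$)
$T{\left(s \right)} = - \frac{18 s}{5}$ ($T{\left(s \right)} = \left(- \frac{3 s}{5} + \frac{s^{2}}{s}\right) + s \left(-4\right) = \left(- \frac{3 s}{5} + s\right) - 4 s = \frac{2 s}{5} - 4 s = - \frac{18 s}{5}$)
$\left(T{\left(13 \right)} - 91\right) \left(-63\right) = \left(\left(- \frac{18}{5}\right) 13 - 91\right) \left(-63\right) = \left(- \frac{234}{5} - 91\right) \left(-63\right) = \left(- \frac{689}{5}\right) \left(-63\right) = \frac{43407}{5}$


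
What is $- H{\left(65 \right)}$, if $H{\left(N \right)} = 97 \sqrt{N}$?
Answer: $- 97 \sqrt{65} \approx -782.04$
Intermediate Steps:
$- H{\left(65 \right)} = - 97 \sqrt{65}$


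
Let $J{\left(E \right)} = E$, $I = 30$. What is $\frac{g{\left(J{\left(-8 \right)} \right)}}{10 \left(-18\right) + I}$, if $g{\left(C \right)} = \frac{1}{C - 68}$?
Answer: $\frac{1}{11400} \approx 8.7719 \cdot 10^{-5}$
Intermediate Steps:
$g{\left(C \right)} = \frac{1}{-68 + C}$
$\frac{g{\left(J{\left(-8 \right)} \right)}}{10 \left(-18\right) + I} = \frac{1}{\left(-68 - 8\right) \left(10 \left(-18\right) + 30\right)} = \frac{1}{\left(-76\right) \left(-180 + 30\right)} = - \frac{1}{76 \left(-150\right)} = \left(- \frac{1}{76}\right) \left(- \frac{1}{150}\right) = \frac{1}{11400}$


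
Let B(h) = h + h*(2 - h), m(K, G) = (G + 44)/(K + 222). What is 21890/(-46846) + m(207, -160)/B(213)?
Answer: -105011374291/224733964455 ≈ -0.46727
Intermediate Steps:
m(K, G) = (44 + G)/(222 + K)
21890/(-46846) + m(207, -160)/B(213) = 21890/(-46846) + ((44 - 160)/(222 + 207))/((213*(3 - 1*213))) = 21890*(-1/46846) + (-116/429)/((213*(3 - 213))) = -10945/23423 + ((1/429)*(-116))/((213*(-210))) = -10945/23423 - 116/429/(-44730) = -10945/23423 - 116/429*(-1/44730) = -10945/23423 + 58/9594585 = -105011374291/224733964455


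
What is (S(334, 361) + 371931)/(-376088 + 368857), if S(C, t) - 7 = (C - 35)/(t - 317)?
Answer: -16365571/318164 ≈ -51.438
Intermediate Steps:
S(C, t) = 7 + (-35 + C)/(-317 + t) (S(C, t) = 7 + (C - 35)/(t - 317) = 7 + (-35 + C)/(-317 + t))
(S(334, 361) + 371931)/(-376088 + 368857) = ((-2254 + 334 + 7*361)/(-317 + 361) + 371931)/(-376088 + 368857) = ((-2254 + 334 + 2527)/44 + 371931)/(-7231) = ((1/44)*607 + 371931)*(-1/7231) = (607/44 + 371931)*(-1/7231) = (16365571/44)*(-1/7231) = -16365571/318164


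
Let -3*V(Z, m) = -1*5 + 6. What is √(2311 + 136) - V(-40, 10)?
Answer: ⅓ + √2447 ≈ 49.800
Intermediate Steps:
V(Z, m) = -⅓ (V(Z, m) = -(-1*5 + 6)/3 = -(-5 + 6)/3 = -⅓*1 = -⅓)
√(2311 + 136) - V(-40, 10) = √(2311 + 136) - 1*(-⅓) = √2447 + ⅓ = ⅓ + √2447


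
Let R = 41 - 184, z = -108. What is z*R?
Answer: 15444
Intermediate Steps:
R = -143
z*R = -108*(-143) = 15444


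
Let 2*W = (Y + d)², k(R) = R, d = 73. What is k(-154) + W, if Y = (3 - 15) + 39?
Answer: 4846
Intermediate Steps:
Y = 27 (Y = -12 + 39 = 27)
W = 5000 (W = (27 + 73)²/2 = (½)*100² = (½)*10000 = 5000)
k(-154) + W = -154 + 5000 = 4846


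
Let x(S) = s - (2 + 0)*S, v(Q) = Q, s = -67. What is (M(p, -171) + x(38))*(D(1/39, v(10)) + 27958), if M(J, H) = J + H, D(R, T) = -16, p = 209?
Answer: -2933910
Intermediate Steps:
x(S) = -67 - 2*S (x(S) = -67 - (2 + 0)*S = -67 - 2*S)
M(J, H) = H + J
(M(p, -171) + x(38))*(D(1/39, v(10)) + 27958) = ((-171 + 209) + (-67 - 2*38))*(-16 + 27958) = (38 + (-67 - 76))*27942 = (38 - 143)*27942 = -105*27942 = -2933910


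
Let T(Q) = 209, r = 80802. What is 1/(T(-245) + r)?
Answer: 1/81011 ≈ 1.2344e-5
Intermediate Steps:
1/(T(-245) + r) = 1/(209 + 80802) = 1/81011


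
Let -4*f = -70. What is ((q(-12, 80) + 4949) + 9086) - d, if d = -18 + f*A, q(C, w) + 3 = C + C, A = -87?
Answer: 31097/2 ≈ 15549.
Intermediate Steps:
f = 35/2 (f = -1/4*(-70) = 35/2 ≈ 17.500)
q(C, w) = -3 + 2*C (q(C, w) = -3 + (C + C) = -3 + 2*C)
d = -3081/2 (d = -18 + (35/2)*(-87) = -18 - 3045/2 = -3081/2 ≈ -1540.5)
((q(-12, 80) + 4949) + 9086) - d = (((-3 + 2*(-12)) + 4949) + 9086) - 1*(-3081/2) = (((-3 - 24) + 4949) + 9086) + 3081/2 = ((-27 + 4949) + 9086) + 3081/2 = (4922 + 9086) + 3081/2 = 14008 + 3081/2 = 31097/2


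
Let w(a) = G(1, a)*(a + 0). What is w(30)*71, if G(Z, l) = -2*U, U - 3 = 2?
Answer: -21300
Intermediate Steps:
U = 5 (U = 3 + 2 = 5)
G(Z, l) = -10 (G(Z, l) = -2*5 = -10)
w(a) = -10*a (w(a) = -10*(a + 0) = -10*a)
w(30)*71 = -10*30*71 = -300*71 = -21300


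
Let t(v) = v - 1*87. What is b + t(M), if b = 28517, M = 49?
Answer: 28479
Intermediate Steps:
t(v) = -87 + v (t(v) = v - 87 = -87 + v)
b + t(M) = 28517 + (-87 + 49) = 28517 - 38 = 28479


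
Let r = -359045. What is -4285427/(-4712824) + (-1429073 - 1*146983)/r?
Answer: 8966335679359/1692115893080 ≈ 5.2989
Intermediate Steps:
-4285427/(-4712824) + (-1429073 - 1*146983)/r = -4285427/(-4712824) + (-1429073 - 1*146983)/(-359045) = -4285427*(-1/4712824) + (-1429073 - 146983)*(-1/359045) = 4285427/4712824 - 1576056*(-1/359045) = 4285427/4712824 + 1576056/359045 = 8966335679359/1692115893080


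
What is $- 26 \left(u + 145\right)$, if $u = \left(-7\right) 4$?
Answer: $-3042$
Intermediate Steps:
$u = -28$
$- 26 \left(u + 145\right) = - 26 \left(-28 + 145\right) = \left(-26\right) 117 = -3042$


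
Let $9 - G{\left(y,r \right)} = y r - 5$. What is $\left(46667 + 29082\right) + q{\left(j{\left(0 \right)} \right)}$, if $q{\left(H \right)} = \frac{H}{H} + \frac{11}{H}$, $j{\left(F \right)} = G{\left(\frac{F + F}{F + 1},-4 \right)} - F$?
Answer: $\frac{1060511}{14} \approx 75751.0$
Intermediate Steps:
$G{\left(y,r \right)} = 14 - r y$ ($G{\left(y,r \right)} = 9 - \left(y r - 5\right) = 9 - \left(r y - 5\right) = 9 - \left(-5 + r y\right) = 14 - r y$)
$j{\left(F \right)} = 14 - F + \frac{8 F}{1 + F}$ ($j{\left(F \right)} = \left(14 - - 4 \frac{F + F}{F + 1}\right) - F = \left(14 - - 4 \frac{2 F}{1 + F}\right) - F = \left(14 + \frac{8 F}{1 + F}\right) - F = 14 - F + \frac{8 F}{1 + F}$)
$q{\left(H \right)} = 1 + \frac{11}{H}$
$\left(46667 + 29082\right) + q{\left(j{\left(0 \right)} \right)} = \left(46667 + 29082\right) + \frac{11 + \frac{14 - 0^{2} + 21 \cdot 0}{1 + 0}}{\frac{1}{1 + 0} \left(14 - 0^{2} + 21 \cdot 0\right)} = 75749 + \frac{11 + \frac{14 - 0 + 0}{1}}{1^{-1} \left(14 - 0 + 0\right)} = 75749 + \frac{11 + 1 \left(14 + 0 + 0\right)}{1 \left(14 + 0 + 0\right)} = 75749 + \frac{11 + 1 \cdot 14}{1 \cdot 14} = 75749 + \frac{11 + 14}{14} = 75749 + \frac{1}{14} \cdot 25 = 75749 + \frac{25}{14} = \frac{1060511}{14}$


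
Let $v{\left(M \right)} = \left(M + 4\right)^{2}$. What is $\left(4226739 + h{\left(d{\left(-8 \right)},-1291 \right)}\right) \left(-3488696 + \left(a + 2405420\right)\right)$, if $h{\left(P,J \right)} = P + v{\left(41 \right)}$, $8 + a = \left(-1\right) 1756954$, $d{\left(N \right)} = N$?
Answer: $-12010673483928$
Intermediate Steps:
$v{\left(M \right)} = \left(4 + M\right)^{2}$
$a = -1756962$ ($a = -8 - 1756954 = -1756962$)
$h{\left(P,J \right)} = 2025 + P$ ($h{\left(P,J \right)} = P + \left(4 + 41\right)^{2} = P + 45^{2} = P + 2025 = 2025 + P$)
$\left(4226739 + h{\left(d{\left(-8 \right)},-1291 \right)}\right) \left(-3488696 + \left(a + 2405420\right)\right) = \left(4226739 + \left(2025 - 8\right)\right) \left(-3488696 + \left(-1756962 + 2405420\right)\right) = \left(4226739 + 2017\right) \left(-3488696 + 648458\right) = 4228756 \left(-2840238\right) = -12010673483928$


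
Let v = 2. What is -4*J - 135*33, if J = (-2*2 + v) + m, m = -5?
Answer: -4427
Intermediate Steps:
J = -7 (J = (-2*2 + 2) - 5 = (-4 + 2) - 5 = -2 - 5 = -7)
-4*J - 135*33 = -4*(-7) - 135*33 = 28 - 4455 = -4427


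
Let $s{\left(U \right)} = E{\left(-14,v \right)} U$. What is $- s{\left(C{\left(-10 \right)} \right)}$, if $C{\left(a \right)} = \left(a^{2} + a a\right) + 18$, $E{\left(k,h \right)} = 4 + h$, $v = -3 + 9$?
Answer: $-2180$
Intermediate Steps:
$v = 6$
$C{\left(a \right)} = 18 + 2 a^{2}$ ($C{\left(a \right)} = \left(a^{2} + a^{2}\right) + 18 = 2 a^{2} + 18 = 18 + 2 a^{2}$)
$s{\left(U \right)} = 10 U$ ($s{\left(U \right)} = \left(4 + 6\right) U = 10 U$)
$- s{\left(C{\left(-10 \right)} \right)} = - 10 \left(18 + 2 \left(-10\right)^{2}\right) = - 10 \left(18 + 2 \cdot 100\right) = - 10 \left(18 + 200\right) = - 10 \cdot 218 = \left(-1\right) 2180 = -2180$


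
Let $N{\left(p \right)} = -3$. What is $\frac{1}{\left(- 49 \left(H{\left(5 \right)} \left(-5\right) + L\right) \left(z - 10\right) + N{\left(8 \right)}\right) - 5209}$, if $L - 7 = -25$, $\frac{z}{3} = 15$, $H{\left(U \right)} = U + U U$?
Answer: $\frac{1}{282908} \approx 3.5347 \cdot 10^{-6}$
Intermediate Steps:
$H{\left(U \right)} = U + U^{2}$
$z = 45$ ($z = 3 \cdot 15 = 45$)
$L = -18$ ($L = 7 - 25 = -18$)
$\frac{1}{\left(- 49 \left(H{\left(5 \right)} \left(-5\right) + L\right) \left(z - 10\right) + N{\left(8 \right)}\right) - 5209} = \frac{1}{\left(- 49 \left(5 \left(1 + 5\right) \left(-5\right) - 18\right) \left(45 - 10\right) - 3\right) - 5209} = \frac{1}{\left(- 49 \left(5 \cdot 6 \left(-5\right) - 18\right) 35 - 3\right) - 5209} = \frac{1}{\left(- 49 \left(30 \left(-5\right) - 18\right) 35 - 3\right) - 5209} = \frac{1}{\left(- 49 \left(-150 - 18\right) 35 - 3\right) - 5209} = \frac{1}{\left(- 49 \left(\left(-168\right) 35\right) - 3\right) - 5209} = \frac{1}{\left(\left(-49\right) \left(-5880\right) - 3\right) - 5209} = \frac{1}{\left(288120 - 3\right) - 5209} = \frac{1}{288117 - 5209} = \frac{1}{282908}$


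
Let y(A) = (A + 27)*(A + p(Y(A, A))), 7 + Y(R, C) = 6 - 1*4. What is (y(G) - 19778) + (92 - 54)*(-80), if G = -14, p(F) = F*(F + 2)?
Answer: -22805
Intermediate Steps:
Y(R, C) = -5 (Y(R, C) = -7 + (6 - 1*4) = -7 + (6 - 4) = -7 + 2 = -5)
p(F) = F*(2 + F)
y(A) = (15 + A)*(27 + A) (y(A) = (A + 27)*(A - 5*(2 - 5)) = (27 + A)*(A - 5*(-3)) = (27 + A)*(A + 15) = (27 + A)*(15 + A) = (15 + A)*(27 + A))
(y(G) - 19778) + (92 - 54)*(-80) = ((405 + (-14)² + 42*(-14)) - 19778) + (92 - 54)*(-80) = ((405 + 196 - 588) - 19778) + 38*(-80) = (13 - 19778) - 3040 = -19765 - 3040 = -22805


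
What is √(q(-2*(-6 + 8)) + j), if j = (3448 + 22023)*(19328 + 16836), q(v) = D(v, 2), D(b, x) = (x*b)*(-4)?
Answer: 2*√230283319 ≈ 30350.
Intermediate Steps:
D(b, x) = -4*b*x (D(b, x) = (b*x)*(-4) = -4*b*x)
q(v) = -8*v (q(v) = -4*v*2 = -8*v)
j = 921133244 (j = 25471*36164 = 921133244)
√(q(-2*(-6 + 8)) + j) = √(-(-16)*(-6 + 8) + 921133244) = √(-(-16)*2 + 921133244) = √(-8*(-4) + 921133244) = √(32 + 921133244) = √921133276 = 2*√230283319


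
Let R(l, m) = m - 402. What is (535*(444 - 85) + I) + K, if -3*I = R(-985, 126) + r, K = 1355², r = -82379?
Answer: 6166925/3 ≈ 2.0556e+6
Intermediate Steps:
R(l, m) = -402 + m
K = 1836025
I = 82655/3 (I = -((-402 + 126) - 82379)/3 = -(-276 - 82379)/3 = -⅓*(-82655) = 82655/3 ≈ 27552.)
(535*(444 - 85) + I) + K = (535*(444 - 85) + 82655/3) + 1836025 = (535*359 + 82655/3) + 1836025 = (192065 + 82655/3) + 1836025 = 658850/3 + 1836025 = 6166925/3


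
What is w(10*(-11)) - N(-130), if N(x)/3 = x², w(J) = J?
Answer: -50810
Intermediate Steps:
N(x) = 3*x²
w(10*(-11)) - N(-130) = 10*(-11) - 3*(-130)² = -110 - 3*16900 = -110 - 1*50700 = -110 - 50700 = -50810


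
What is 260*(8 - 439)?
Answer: -112060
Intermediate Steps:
260*(8 - 439) = 260*(-431) = -112060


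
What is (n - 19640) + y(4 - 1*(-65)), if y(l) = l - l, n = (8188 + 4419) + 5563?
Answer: -1470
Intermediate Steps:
n = 18170 (n = 12607 + 5563 = 18170)
y(l) = 0
(n - 19640) + y(4 - 1*(-65)) = (18170 - 19640) + 0 = -1470 + 0 = -1470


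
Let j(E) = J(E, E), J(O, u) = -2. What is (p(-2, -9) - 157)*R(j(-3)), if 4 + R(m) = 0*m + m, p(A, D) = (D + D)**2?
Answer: -1002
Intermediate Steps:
p(A, D) = 4*D**2 (p(A, D) = (2*D)**2 = 4*D**2)
j(E) = -2
R(m) = -4 + m (R(m) = -4 + (0*m + m) = -4 + (0 + m) = -4 + m)
(p(-2, -9) - 157)*R(j(-3)) = (4*(-9)**2 - 157)*(-4 - 2) = (4*81 - 157)*(-6) = (324 - 157)*(-6) = 167*(-6) = -1002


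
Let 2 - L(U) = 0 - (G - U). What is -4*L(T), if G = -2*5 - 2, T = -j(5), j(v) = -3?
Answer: 52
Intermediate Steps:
T = 3 (T = -1*(-3) = 3)
G = -12 (G = -10 - 2 = -12)
L(U) = -10 - U (L(U) = 2 - (0 - (-12 - U)) = 2 - (0 + (12 + U)) = 2 - (12 + U) = 2 + (-12 - U) = -10 - U)
-4*L(T) = -4*(-10 - 1*3) = -4*(-10 - 3) = -4*(-13) = 52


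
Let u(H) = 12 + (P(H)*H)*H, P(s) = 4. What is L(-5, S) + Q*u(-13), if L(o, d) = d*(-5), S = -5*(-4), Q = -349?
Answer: -240212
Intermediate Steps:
S = 20
u(H) = 12 + 4*H² (u(H) = 12 + (4*H)*H = 12 + 4*H²)
L(o, d) = -5*d
L(-5, S) + Q*u(-13) = -5*20 - 349*(12 + 4*(-13)²) = -100 - 349*(12 + 4*169) = -100 - 349*(12 + 676) = -100 - 349*688 = -100 - 240112 = -240212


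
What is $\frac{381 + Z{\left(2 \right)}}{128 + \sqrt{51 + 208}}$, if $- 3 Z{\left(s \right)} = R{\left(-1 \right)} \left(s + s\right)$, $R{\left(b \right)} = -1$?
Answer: $\frac{146816}{48375} - \frac{1147 \sqrt{259}}{48375} \approx 2.6534$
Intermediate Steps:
$Z{\left(s \right)} = \frac{2 s}{3}$ ($Z{\left(s \right)} = - \frac{\left(-1\right) \left(s + s\right)}{3} = - \frac{\left(-1\right) 2 s}{3} = - \frac{\left(-2\right) s}{3} = \frac{2 s}{3}$)
$\frac{381 + Z{\left(2 \right)}}{128 + \sqrt{51 + 208}} = \frac{381 + \frac{2}{3} \cdot 2}{128 + \sqrt{51 + 208}} = \frac{381 + \frac{4}{3}}{128 + \sqrt{259}} = \frac{1147}{3 \left(128 + \sqrt{259}\right)}$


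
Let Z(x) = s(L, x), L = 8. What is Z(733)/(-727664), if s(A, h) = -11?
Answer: 11/727664 ≈ 1.5117e-5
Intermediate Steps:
Z(x) = -11
Z(733)/(-727664) = -11/(-727664) = -11*(-1/727664) = 11/727664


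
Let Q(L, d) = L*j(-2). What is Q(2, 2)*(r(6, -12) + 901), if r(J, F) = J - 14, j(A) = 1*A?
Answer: -3572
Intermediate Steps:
j(A) = A
r(J, F) = -14 + J
Q(L, d) = -2*L (Q(L, d) = L*(-2) = -2*L)
Q(2, 2)*(r(6, -12) + 901) = (-2*2)*((-14 + 6) + 901) = -4*(-8 + 901) = -4*893 = -3572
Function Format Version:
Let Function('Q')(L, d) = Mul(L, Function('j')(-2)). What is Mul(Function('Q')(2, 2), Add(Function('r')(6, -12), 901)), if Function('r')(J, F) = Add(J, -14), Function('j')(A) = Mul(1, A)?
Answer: -3572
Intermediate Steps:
Function('j')(A) = A
Function('r')(J, F) = Add(-14, J)
Function('Q')(L, d) = Mul(-2, L) (Function('Q')(L, d) = Mul(L, -2) = Mul(-2, L))
Mul(Function('Q')(2, 2), Add(Function('r')(6, -12), 901)) = Mul(Mul(-2, 2), Add(Add(-14, 6), 901)) = Mul(-4, Add(-8, 901)) = Mul(-4, 893) = -3572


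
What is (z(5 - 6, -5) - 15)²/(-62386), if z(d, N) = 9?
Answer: -18/31193 ≈ -0.00057705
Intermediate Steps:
(z(5 - 6, -5) - 15)²/(-62386) = (9 - 15)²/(-62386) = (-6)²*(-1/62386) = 36*(-1/62386) = -18/31193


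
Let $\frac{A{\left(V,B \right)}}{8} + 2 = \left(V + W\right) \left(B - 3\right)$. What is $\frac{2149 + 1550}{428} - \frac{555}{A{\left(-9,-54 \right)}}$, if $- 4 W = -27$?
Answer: $\frac{349845}{43228} \approx 8.093$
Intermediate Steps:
$W = \frac{27}{4}$ ($W = \left(- \frac{1}{4}\right) \left(-27\right) = \frac{27}{4} \approx 6.75$)
$A{\left(V,B \right)} = -16 + 8 \left(-3 + B\right) \left(\frac{27}{4} + V\right)$ ($A{\left(V,B \right)} = -16 + 8 \left(V + \frac{27}{4}\right) \left(B - 3\right) = -16 + 8 \left(\frac{27}{4} + V\right) \left(-3 + B\right) = -16 + 8 \left(-3 + B\right) \left(\frac{27}{4} + V\right)$)
$\frac{2149 + 1550}{428} - \frac{555}{A{\left(-9,-54 \right)}} = \frac{2149 + 1550}{428} - \frac{555}{-178 - -216 + 54 \left(-54\right) + 8 \left(-54\right) \left(-9\right)} = 3699 \cdot \frac{1}{428} - \frac{555}{-178 + 216 - 2916 + 3888} = \frac{3699}{428} - \frac{555}{1010} = \frac{3699}{428} - \frac{111}{202} = \frac{349845}{43228}$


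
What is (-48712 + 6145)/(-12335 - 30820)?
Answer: 2027/2055 ≈ 0.98637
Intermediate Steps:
(-48712 + 6145)/(-12335 - 30820) = -42567/(-43155) = -42567*(-1/43155) = 2027/2055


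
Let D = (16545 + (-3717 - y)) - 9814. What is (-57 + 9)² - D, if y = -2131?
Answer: -2841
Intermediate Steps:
D = 5145 (D = (16545 + (-3717 - 1*(-2131))) - 9814 = (16545 + (-3717 + 2131)) - 9814 = (16545 - 1586) - 9814 = 14959 - 9814 = 5145)
(-57 + 9)² - D = (-57 + 9)² - 1*5145 = (-48)² - 5145 = 2304 - 5145 = -2841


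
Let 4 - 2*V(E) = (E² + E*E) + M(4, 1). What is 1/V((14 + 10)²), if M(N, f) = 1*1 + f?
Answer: -1/331775 ≈ -3.0141e-6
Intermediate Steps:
M(N, f) = 1 + f
V(E) = 1 - E² (V(E) = 2 - ((E² + E*E) + (1 + 1))/2 = 2 - ((E² + E²) + 2)/2 = 2 - (2*E² + 2)/2 = 2 - (2 + 2*E²)/2 = 2 + (-1 - E²) = 1 - E²)
1/V((14 + 10)²) = 1/(1 - ((14 + 10)²)²) = 1/(1 - (24²)²) = 1/(1 - 1*576²) = 1/(1 - 1*331776) = 1/(1 - 331776) = 1/(-331775) = -1/331775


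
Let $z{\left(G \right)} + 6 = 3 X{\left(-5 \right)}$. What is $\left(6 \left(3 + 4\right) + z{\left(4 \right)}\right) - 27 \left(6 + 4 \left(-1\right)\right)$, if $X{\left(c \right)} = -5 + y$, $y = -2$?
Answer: $-39$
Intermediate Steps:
$X{\left(c \right)} = -7$ ($X{\left(c \right)} = -5 - 2 = -7$)
$z{\left(G \right)} = -27$ ($z{\left(G \right)} = -6 + 3 \left(-7\right) = -6 - 21 = -27$)
$\left(6 \left(3 + 4\right) + z{\left(4 \right)}\right) - 27 \left(6 + 4 \left(-1\right)\right) = \left(6 \left(3 + 4\right) - 27\right) - 27 \left(6 + 4 \left(-1\right)\right) = \left(6 \cdot 7 - 27\right) - 27 \left(6 - 4\right) = \left(42 - 27\right) - 54 = 15 - 54 = -39$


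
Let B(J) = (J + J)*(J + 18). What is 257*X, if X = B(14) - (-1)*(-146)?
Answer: 192750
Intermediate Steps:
B(J) = 2*J*(18 + J) (B(J) = (2*J)*(18 + J) = 2*J*(18 + J))
X = 750 (X = 2*14*(18 + 14) - (-1)*(-146) = 2*14*32 - 1*146 = 896 - 146 = 750)
257*X = 257*750 = 192750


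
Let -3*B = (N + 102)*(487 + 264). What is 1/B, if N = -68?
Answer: -3/25534 ≈ -0.00011749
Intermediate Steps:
B = -25534/3 (B = -(-68 + 102)*(487 + 264)/3 = -34*751/3 = -⅓*25534 = -25534/3 ≈ -8511.3)
1/B = 1/(-25534/3) = -3/25534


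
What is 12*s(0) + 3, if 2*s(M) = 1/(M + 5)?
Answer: 21/5 ≈ 4.2000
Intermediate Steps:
s(M) = 1/(2*(5 + M)) (s(M) = 1/(2*(M + 5)) = 1/(2*(5 + M)))
12*s(0) + 3 = 12*(1/(2*(5 + 0))) + 3 = 12*((½)/5) + 3 = 12*((½)*(⅕)) + 3 = 12*(⅒) + 3 = 6/5 + 3 = 21/5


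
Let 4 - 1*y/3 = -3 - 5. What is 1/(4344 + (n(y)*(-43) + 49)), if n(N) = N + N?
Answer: 1/1297 ≈ 0.00077101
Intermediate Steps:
y = 36 (y = 12 - 3*(-3 - 5) = 12 - 3*(-8) = 12 + 24 = 36)
n(N) = 2*N
1/(4344 + (n(y)*(-43) + 49)) = 1/(4344 + ((2*36)*(-43) + 49)) = 1/(4344 + (72*(-43) + 49)) = 1/(4344 + (-3096 + 49)) = 1/(4344 - 3047) = 1/1297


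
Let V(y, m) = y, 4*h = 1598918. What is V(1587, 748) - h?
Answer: -796285/2 ≈ -3.9814e+5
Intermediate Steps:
h = 799459/2 (h = (¼)*1598918 = 799459/2 ≈ 3.9973e+5)
V(1587, 748) - h = 1587 - 1*799459/2 = 1587 - 799459/2 = -796285/2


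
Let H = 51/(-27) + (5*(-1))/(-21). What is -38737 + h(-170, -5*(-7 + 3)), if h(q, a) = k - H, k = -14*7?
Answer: -2446501/63 ≈ -38833.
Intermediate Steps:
k = -98
H = -104/63 (H = 51*(-1/27) - 5*(-1/21) = -17/9 + 5/21 = -104/63 ≈ -1.6508)
h(q, a) = -6070/63 (h(q, a) = -98 - 1*(-104/63) = -98 + 104/63 = -6070/63)
-38737 + h(-170, -5*(-7 + 3)) = -38737 - 6070/63 = -2446501/63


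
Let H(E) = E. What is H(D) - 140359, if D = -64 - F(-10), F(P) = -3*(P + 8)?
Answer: -140429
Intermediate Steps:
F(P) = -24 - 3*P (F(P) = -3*(8 + P) = -24 - 3*P)
D = -70 (D = -64 - (-24 - 3*(-10)) = -64 - (-24 + 30) = -64 - 1*6 = -64 - 6 = -70)
H(D) - 140359 = -70 - 140359 = -140429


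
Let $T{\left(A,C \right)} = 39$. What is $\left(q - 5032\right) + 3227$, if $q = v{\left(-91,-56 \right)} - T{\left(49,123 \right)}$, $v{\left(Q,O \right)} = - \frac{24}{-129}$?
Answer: $- \frac{79284}{43} \approx -1843.8$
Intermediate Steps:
$v{\left(Q,O \right)} = \frac{8}{43}$ ($v{\left(Q,O \right)} = \left(-24\right) \left(- \frac{1}{129}\right) = \frac{8}{43}$)
$q = - \frac{1669}{43}$ ($q = \frac{8}{43} - 39 = - \frac{1669}{43} \approx -38.814$)
$\left(q - 5032\right) + 3227 = \left(- \frac{1669}{43} - 5032\right) + 3227 = - \frac{218045}{43} + 3227 = - \frac{79284}{43}$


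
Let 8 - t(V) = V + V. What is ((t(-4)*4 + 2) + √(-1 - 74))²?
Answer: 4281 + 660*I*√3 ≈ 4281.0 + 1143.2*I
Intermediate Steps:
t(V) = 8 - 2*V (t(V) = 8 - (V + V) = 8 - 2*V)
((t(-4)*4 + 2) + √(-1 - 74))² = (((8 - 2*(-4))*4 + 2) + √(-1 - 74))² = (((8 + 8)*4 + 2) + √(-75))² = ((16*4 + 2) + 5*I*√3)² = ((64 + 2) + 5*I*√3)² = (66 + 5*I*√3)²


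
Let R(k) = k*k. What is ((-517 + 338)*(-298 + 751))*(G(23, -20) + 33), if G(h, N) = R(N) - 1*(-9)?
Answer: -35840454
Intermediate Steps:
R(k) = k²
G(h, N) = 9 + N² (G(h, N) = N² - 1*(-9) = N² + 9 = 9 + N²)
((-517 + 338)*(-298 + 751))*(G(23, -20) + 33) = ((-517 + 338)*(-298 + 751))*((9 + (-20)²) + 33) = (-179*453)*((9 + 400) + 33) = -81087*(409 + 33) = -81087*442 = -35840454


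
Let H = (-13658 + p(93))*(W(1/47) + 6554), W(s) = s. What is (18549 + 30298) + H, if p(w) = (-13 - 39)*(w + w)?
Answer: -7184254061/47 ≈ -1.5286e+8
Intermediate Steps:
p(w) = -104*w
H = -7186549870/47 (H = (-13658 - 104*93)*(1/47 + 6554) = (-13658 - 9672)*(1/47 + 6554) = -23330*308039/47 = -7186549870/47 ≈ -1.5291e+8)
(18549 + 30298) + H = (18549 + 30298) - 7186549870/47 = 48847 - 7186549870/47 = -7184254061/47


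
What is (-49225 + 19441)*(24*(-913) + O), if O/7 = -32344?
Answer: 7395962880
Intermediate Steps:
O = -226408 (O = 7*(-32344) = -226408)
(-49225 + 19441)*(24*(-913) + O) = (-49225 + 19441)*(24*(-913) - 226408) = -29784*(-21912 - 226408) = -29784*(-248320) = 7395962880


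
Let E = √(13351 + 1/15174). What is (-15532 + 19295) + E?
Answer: 3763 + 5*√13662539778/5058 ≈ 3878.5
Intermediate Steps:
E = 5*√13662539778/5058 (E = √(13351 + 1/15174) = √(202588075/15174) = 5*√13662539778/5058 ≈ 115.55)
(-15532 + 19295) + E = (-15532 + 19295) + 5*√13662539778/5058 = 3763 + 5*√13662539778/5058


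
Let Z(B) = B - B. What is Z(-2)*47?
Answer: 0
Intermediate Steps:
Z(B) = 0
Z(-2)*47 = 0*47 = 0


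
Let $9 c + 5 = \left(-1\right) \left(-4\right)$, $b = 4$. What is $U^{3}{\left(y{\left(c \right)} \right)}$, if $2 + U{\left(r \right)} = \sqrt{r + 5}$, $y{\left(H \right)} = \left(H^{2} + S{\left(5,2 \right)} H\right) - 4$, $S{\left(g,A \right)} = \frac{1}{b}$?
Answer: $- \frac{751}{54} + \frac{4207 \sqrt{319}}{5832} \approx -1.0234$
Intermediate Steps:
$S{\left(g,A \right)} = \frac{1}{4}$
$c = - \frac{1}{9}$ ($c = - \frac{5}{9} + \frac{\left(-1\right) \left(-4\right)}{9} = - \frac{5}{9} + \frac{1}{9} \cdot 4 = - \frac{5}{9} + \frac{4}{9} = - \frac{1}{9} \approx -0.11111$)
$y{\left(H \right)} = -4 + H^{2} + \frac{H}{4}$ ($y{\left(H \right)} = \left(H^{2} + \frac{H}{4}\right) - 4 = -4 + H^{2} + \frac{H}{4}$)
$U{\left(r \right)} = -2 + \sqrt{5 + r}$ ($U{\left(r \right)} = -2 + \sqrt{r + 5} = -2 + \sqrt{5 + r}$)
$U^{3}{\left(y{\left(c \right)} \right)} = \left(-2 + \sqrt{5 + \left(-4 + \left(- \frac{1}{9}\right)^{2} + \frac{1}{4} \left(- \frac{1}{9}\right)\right)}\right)^{3} = \left(-2 + \sqrt{5 - \frac{1301}{324}}\right)^{3} = \left(-2 + \sqrt{\frac{319}{324}}\right)^{3} = \left(-2 + \frac{\sqrt{319}}{18}\right)^{3}$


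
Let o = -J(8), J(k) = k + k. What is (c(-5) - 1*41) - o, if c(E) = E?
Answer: -30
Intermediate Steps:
J(k) = 2*k
o = -16 (o = -2*8 = -1*16 = -16)
(c(-5) - 1*41) - o = (-5 - 1*41) - 1*(-16) = (-5 - 41) + 16 = -46 + 16 = -30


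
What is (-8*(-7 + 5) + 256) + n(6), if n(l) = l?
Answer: 278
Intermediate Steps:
(-8*(-7 + 5) + 256) + n(6) = (-8*(-7 + 5) + 256) + 6 = (-8*(-2) + 256) + 6 = (16 + 256) + 6 = 272 + 6 = 278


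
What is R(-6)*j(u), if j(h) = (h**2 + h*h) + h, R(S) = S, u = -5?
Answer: -270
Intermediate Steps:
j(h) = h + 2*h**2 (j(h) = (h**2 + h**2) + h = 2*h**2 + h = h + 2*h**2)
R(-6)*j(u) = -(-30)*(1 + 2*(-5)) = -(-30)*(1 - 10) = -(-30)*(-9) = -6*45 = -270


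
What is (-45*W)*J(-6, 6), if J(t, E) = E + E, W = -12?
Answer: 6480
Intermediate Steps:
J(t, E) = 2*E
(-45*W)*J(-6, 6) = (-45*(-12))*(2*6) = 540*12 = 6480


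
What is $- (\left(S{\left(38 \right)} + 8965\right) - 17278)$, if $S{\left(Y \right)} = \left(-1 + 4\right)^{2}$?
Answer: $8304$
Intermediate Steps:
$S{\left(Y \right)} = 9$ ($S{\left(Y \right)} = 3^{2} = 9$)
$- (\left(S{\left(38 \right)} + 8965\right) - 17278) = - (\left(9 + 8965\right) - 17278) = - (8974 - 17278) = \left(-1\right) \left(-8304\right) = 8304$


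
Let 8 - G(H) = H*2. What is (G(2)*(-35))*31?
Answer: -4340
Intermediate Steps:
G(H) = 8 - 2*H (G(H) = 8 - H*2 = 8 - 2*H)
(G(2)*(-35))*31 = ((8 - 2*2)*(-35))*31 = ((8 - 4)*(-35))*31 = (4*(-35))*31 = -140*31 = -4340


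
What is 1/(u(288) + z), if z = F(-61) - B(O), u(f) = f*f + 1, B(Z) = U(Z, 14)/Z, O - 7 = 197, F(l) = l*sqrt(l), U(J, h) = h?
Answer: 862959066/71580442017013 + 634644*I*sqrt(61)/71580442017013 ≈ 1.2056e-5 + 6.9247e-8*I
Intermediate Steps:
F(l) = l**(3/2)
O = 204 (O = 7 + 197 = 204)
B(Z) = 14/Z
u(f) = 1 + f**2 (u(f) = f**2 + 1 = 1 + f**2)
z = -7/102 - 61*I*sqrt(61) (z = (-61)**(3/2) - 14/204 = -61*I*sqrt(61) - 14/204 = -61*I*sqrt(61) - 1*7/102 = -61*I*sqrt(61) - 7/102 = -7/102 - 61*I*sqrt(61) ≈ -0.068627 - 476.43*I)
1/(u(288) + z) = 1/((1 + 288**2) + (-7/102 - 61*I*sqrt(61))) = 1/((1 + 82944) + (-7/102 - 61*I*sqrt(61))) = 1/(82945 + (-7/102 - 61*I*sqrt(61))) = 1/(8460383/102 - 61*I*sqrt(61))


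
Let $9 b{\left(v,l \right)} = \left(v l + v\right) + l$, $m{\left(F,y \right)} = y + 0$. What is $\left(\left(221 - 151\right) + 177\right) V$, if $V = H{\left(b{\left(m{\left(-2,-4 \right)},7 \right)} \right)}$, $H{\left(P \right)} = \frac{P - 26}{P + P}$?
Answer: $\frac{63973}{50} \approx 1279.5$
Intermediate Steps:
$m{\left(F,y \right)} = y$
$b{\left(v,l \right)} = \frac{l}{9} + \frac{v}{9} + \frac{l v}{9}$ ($b{\left(v,l \right)} = \frac{\left(v l + v\right) + l}{9} = \frac{\left(l v + v\right) + l}{9} = \frac{\left(v + l v\right) + l}{9} = \frac{l + v + l v}{9} = \frac{l}{9} + \frac{v}{9} + \frac{l v}{9}$)
$H{\left(P \right)} = \frac{-26 + P}{2 P}$
$V = \frac{259}{50}$ ($V = \frac{-26 + \left(\frac{1}{9} \cdot 7 + \frac{1}{9} \left(-4\right) + \frac{1}{9} \cdot 7 \left(-4\right)\right)}{2 \left(\frac{1}{9} \cdot 7 + \frac{1}{9} \left(-4\right) + \frac{1}{9} \cdot 7 \left(-4\right)\right)} = \frac{-26 - \frac{25}{9}}{2 \left(\frac{7}{9} - \frac{4}{9} - \frac{28}{9}\right)} = \frac{-26 - \frac{25}{9}}{2 \left(- \frac{25}{9}\right)} = \frac{1}{2} \left(- \frac{9}{25}\right) \left(- \frac{259}{9}\right) = \frac{259}{50} \approx 5.18$)
$\left(\left(221 - 151\right) + 177\right) V = \left(\left(221 - 151\right) + 177\right) \frac{259}{50} = \left(70 + 177\right) \frac{259}{50} = 247 \cdot \frac{259}{50} = \frac{63973}{50}$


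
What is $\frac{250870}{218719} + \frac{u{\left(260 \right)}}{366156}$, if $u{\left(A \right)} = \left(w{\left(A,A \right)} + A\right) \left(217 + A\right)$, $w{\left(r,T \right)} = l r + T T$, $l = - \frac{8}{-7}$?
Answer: $\frac{1400509753815}{15572136643} \approx 89.937$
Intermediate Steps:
$l = \frac{8}{7}$ ($l = \left(-8\right) \left(- \frac{1}{7}\right) = \frac{8}{7} \approx 1.1429$)
$w{\left(r,T \right)} = T^{2} + \frac{8 r}{7}$ ($w{\left(r,T \right)} = \frac{8 r}{7} + T T = \frac{8 r}{7} + T^{2} = T^{2} + \frac{8 r}{7}$)
$u{\left(A \right)} = \left(217 + A\right) \left(A^{2} + \frac{15 A}{7}\right)$ ($u{\left(A \right)} = \left(\left(A^{2} + \frac{8 A}{7}\right) + A\right) \left(217 + A\right) = \left(A^{2} + \frac{15 A}{7}\right) \left(217 + A\right) = \left(217 + A\right) \left(A^{2} + \frac{15 A}{7}\right)$)
$\frac{250870}{218719} + \frac{u{\left(260 \right)}}{366156} = \frac{250870}{218719} + \frac{\frac{1}{7} \cdot 260 \left(3255 + 7 \cdot 260^{2} + 1534 \cdot 260\right)}{366156} = 250870 \cdot \frac{1}{218719} + \frac{1}{7} \cdot 260 \left(3255 + 7 \cdot 67600 + 398840\right) \frac{1}{366156} = \frac{250870}{218719} + \frac{1}{7} \cdot 260 \left(3255 + 473200 + 398840\right) \frac{1}{366156} = \frac{250870}{218719} + \frac{1}{7} \cdot 260 \cdot 875295 \cdot \frac{1}{366156} = \frac{250870}{218719} + \frac{227576700}{7} \cdot \frac{1}{366156} = \frac{250870}{218719} + \frac{6321575}{71197} = \frac{1400509753815}{15572136643}$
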